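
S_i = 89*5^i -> [89, 445, 2225, 11125, 55625]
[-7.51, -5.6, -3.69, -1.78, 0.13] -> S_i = -7.51 + 1.91*i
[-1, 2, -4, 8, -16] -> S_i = -1*-2^i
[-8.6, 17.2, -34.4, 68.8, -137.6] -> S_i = -8.60*(-2.00)^i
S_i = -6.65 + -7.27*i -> [-6.65, -13.92, -21.19, -28.46, -35.73]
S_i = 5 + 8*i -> [5, 13, 21, 29, 37]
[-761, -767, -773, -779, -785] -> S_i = -761 + -6*i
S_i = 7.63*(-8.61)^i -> [7.63, -65.69, 565.63, -4870.06, 41931.19]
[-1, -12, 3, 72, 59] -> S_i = Random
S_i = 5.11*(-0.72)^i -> [5.11, -3.68, 2.65, -1.91, 1.37]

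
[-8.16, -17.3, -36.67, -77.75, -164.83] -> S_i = -8.16*2.12^i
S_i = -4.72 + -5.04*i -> [-4.72, -9.76, -14.8, -19.84, -24.88]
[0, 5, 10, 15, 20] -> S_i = 0 + 5*i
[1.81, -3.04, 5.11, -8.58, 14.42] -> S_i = 1.81*(-1.68)^i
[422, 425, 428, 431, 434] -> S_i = 422 + 3*i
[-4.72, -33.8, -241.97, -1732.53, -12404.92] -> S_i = -4.72*7.16^i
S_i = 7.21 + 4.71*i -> [7.21, 11.92, 16.63, 21.34, 26.05]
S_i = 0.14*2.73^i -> [0.14, 0.38, 1.04, 2.85, 7.78]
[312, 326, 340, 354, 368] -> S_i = 312 + 14*i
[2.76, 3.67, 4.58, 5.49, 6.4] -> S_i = 2.76 + 0.91*i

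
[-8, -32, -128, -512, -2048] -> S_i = -8*4^i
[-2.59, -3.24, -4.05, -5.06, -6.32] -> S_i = -2.59*1.25^i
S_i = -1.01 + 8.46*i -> [-1.01, 7.45, 15.91, 24.37, 32.83]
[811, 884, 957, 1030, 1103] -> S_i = 811 + 73*i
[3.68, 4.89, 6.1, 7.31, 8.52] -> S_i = 3.68 + 1.21*i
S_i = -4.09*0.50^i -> [-4.09, -2.04, -1.02, -0.51, -0.26]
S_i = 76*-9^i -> [76, -684, 6156, -55404, 498636]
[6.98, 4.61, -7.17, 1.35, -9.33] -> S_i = Random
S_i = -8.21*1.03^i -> [-8.21, -8.46, -8.71, -8.97, -9.24]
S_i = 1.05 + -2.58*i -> [1.05, -1.53, -4.11, -6.69, -9.27]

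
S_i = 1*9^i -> [1, 9, 81, 729, 6561]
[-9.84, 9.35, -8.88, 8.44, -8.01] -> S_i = -9.84*(-0.95)^i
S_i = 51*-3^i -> [51, -153, 459, -1377, 4131]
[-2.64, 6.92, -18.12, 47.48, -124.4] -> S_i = -2.64*(-2.62)^i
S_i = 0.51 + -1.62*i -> [0.51, -1.11, -2.73, -4.35, -5.97]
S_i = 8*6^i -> [8, 48, 288, 1728, 10368]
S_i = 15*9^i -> [15, 135, 1215, 10935, 98415]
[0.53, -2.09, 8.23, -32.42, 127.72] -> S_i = 0.53*(-3.94)^i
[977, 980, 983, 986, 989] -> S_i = 977 + 3*i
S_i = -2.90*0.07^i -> [-2.9, -0.2, -0.01, -0.0, -0.0]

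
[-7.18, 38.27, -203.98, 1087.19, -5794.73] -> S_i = -7.18*(-5.33)^i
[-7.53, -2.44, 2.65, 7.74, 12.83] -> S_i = -7.53 + 5.09*i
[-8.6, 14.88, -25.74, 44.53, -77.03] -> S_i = -8.60*(-1.73)^i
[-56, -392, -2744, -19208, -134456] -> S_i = -56*7^i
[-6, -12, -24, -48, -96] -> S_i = -6*2^i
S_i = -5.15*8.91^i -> [-5.15, -45.89, -408.85, -3642.84, -32457.72]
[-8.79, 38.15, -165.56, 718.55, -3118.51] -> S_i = -8.79*(-4.34)^i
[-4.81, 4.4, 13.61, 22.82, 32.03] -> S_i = -4.81 + 9.21*i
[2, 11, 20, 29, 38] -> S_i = 2 + 9*i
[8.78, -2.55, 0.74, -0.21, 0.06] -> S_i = 8.78*(-0.29)^i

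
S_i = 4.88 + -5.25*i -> [4.88, -0.37, -5.62, -10.87, -16.12]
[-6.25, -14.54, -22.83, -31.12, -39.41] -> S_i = -6.25 + -8.29*i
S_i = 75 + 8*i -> [75, 83, 91, 99, 107]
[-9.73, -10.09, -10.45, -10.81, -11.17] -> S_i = -9.73 + -0.36*i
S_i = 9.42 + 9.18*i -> [9.42, 18.6, 27.78, 36.96, 46.14]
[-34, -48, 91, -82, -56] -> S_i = Random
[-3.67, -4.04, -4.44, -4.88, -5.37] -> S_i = -3.67*1.10^i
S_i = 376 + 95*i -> [376, 471, 566, 661, 756]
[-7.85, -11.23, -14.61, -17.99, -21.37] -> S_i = -7.85 + -3.38*i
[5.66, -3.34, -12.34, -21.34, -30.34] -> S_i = 5.66 + -9.00*i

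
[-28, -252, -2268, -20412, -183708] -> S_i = -28*9^i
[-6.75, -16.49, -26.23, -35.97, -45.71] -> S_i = -6.75 + -9.74*i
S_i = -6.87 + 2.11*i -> [-6.87, -4.76, -2.65, -0.54, 1.57]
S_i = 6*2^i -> [6, 12, 24, 48, 96]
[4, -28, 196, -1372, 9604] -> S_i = 4*-7^i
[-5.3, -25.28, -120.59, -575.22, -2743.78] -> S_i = -5.30*4.77^i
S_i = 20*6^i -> [20, 120, 720, 4320, 25920]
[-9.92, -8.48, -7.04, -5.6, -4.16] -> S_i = -9.92 + 1.44*i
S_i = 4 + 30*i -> [4, 34, 64, 94, 124]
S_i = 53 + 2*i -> [53, 55, 57, 59, 61]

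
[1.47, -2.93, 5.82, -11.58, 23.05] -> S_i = 1.47*(-1.99)^i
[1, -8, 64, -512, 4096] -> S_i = 1*-8^i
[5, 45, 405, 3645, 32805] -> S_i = 5*9^i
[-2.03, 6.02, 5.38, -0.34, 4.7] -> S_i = Random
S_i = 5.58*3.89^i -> [5.58, 21.71, 84.44, 328.46, 1277.71]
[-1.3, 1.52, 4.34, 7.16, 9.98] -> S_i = -1.30 + 2.82*i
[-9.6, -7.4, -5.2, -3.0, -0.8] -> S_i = -9.60 + 2.20*i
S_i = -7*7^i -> [-7, -49, -343, -2401, -16807]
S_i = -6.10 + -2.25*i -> [-6.1, -8.35, -10.6, -12.85, -15.1]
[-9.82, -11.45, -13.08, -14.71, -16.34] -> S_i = -9.82 + -1.63*i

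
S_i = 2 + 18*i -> [2, 20, 38, 56, 74]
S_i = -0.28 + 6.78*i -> [-0.28, 6.5, 13.28, 20.06, 26.84]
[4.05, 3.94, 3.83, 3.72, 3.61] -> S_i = 4.05 + -0.11*i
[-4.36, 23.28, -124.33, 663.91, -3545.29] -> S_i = -4.36*(-5.34)^i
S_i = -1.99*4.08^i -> [-1.99, -8.12, -33.13, -135.16, -551.43]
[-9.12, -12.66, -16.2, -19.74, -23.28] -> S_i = -9.12 + -3.54*i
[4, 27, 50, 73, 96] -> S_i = 4 + 23*i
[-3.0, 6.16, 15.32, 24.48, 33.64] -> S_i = -3.00 + 9.16*i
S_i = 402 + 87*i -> [402, 489, 576, 663, 750]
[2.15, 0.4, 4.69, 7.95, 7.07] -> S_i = Random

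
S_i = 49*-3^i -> [49, -147, 441, -1323, 3969]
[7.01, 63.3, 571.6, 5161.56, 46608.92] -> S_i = 7.01*9.03^i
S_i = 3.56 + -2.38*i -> [3.56, 1.18, -1.2, -3.58, -5.96]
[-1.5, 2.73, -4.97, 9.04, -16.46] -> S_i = -1.50*(-1.82)^i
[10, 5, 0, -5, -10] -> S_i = 10 + -5*i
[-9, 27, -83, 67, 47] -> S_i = Random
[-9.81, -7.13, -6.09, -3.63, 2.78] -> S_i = Random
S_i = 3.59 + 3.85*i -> [3.59, 7.44, 11.29, 15.14, 18.99]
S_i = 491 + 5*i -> [491, 496, 501, 506, 511]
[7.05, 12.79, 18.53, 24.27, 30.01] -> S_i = 7.05 + 5.74*i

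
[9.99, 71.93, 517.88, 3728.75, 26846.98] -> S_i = 9.99*7.20^i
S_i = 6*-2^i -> [6, -12, 24, -48, 96]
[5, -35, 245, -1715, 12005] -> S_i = 5*-7^i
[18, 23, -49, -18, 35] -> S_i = Random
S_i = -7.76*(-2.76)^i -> [-7.76, 21.42, -59.11, 163.15, -450.3]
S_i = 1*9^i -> [1, 9, 81, 729, 6561]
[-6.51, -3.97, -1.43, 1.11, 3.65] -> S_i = -6.51 + 2.54*i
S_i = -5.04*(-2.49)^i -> [-5.04, 12.55, -31.25, 77.81, -193.74]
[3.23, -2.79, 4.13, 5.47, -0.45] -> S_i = Random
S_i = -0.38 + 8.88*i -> [-0.38, 8.5, 17.38, 26.26, 35.14]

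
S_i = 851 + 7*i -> [851, 858, 865, 872, 879]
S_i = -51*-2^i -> [-51, 102, -204, 408, -816]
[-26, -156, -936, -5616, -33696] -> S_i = -26*6^i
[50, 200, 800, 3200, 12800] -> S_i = 50*4^i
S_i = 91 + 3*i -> [91, 94, 97, 100, 103]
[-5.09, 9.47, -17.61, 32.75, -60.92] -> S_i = -5.09*(-1.86)^i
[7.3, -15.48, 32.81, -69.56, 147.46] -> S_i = 7.30*(-2.12)^i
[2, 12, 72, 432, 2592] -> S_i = 2*6^i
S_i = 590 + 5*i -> [590, 595, 600, 605, 610]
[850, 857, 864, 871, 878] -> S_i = 850 + 7*i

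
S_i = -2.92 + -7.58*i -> [-2.92, -10.5, -18.08, -25.66, -33.24]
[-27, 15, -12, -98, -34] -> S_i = Random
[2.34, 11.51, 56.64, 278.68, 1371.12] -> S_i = 2.34*4.92^i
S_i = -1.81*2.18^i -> [-1.81, -3.95, -8.6, -18.75, -40.88]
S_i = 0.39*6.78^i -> [0.39, 2.64, 17.93, 121.55, 824.11]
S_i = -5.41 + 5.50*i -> [-5.41, 0.09, 5.59, 11.09, 16.59]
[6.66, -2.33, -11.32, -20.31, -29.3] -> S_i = 6.66 + -8.99*i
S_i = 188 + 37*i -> [188, 225, 262, 299, 336]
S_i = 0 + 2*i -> [0, 2, 4, 6, 8]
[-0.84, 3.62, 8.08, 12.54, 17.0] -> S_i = -0.84 + 4.46*i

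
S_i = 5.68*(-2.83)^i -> [5.68, -16.07, 45.49, -128.74, 364.33]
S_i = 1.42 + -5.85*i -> [1.42, -4.43, -10.28, -16.13, -21.98]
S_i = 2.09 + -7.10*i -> [2.09, -5.01, -12.11, -19.21, -26.31]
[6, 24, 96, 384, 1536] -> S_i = 6*4^i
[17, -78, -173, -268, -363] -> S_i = 17 + -95*i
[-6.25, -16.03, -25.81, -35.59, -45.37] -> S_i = -6.25 + -9.78*i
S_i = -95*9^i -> [-95, -855, -7695, -69255, -623295]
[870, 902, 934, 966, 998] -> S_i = 870 + 32*i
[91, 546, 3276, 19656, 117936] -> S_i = 91*6^i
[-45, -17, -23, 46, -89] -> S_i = Random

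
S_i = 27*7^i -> [27, 189, 1323, 9261, 64827]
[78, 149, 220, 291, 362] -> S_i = 78 + 71*i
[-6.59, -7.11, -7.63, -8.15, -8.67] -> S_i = -6.59 + -0.52*i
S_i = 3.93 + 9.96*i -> [3.93, 13.89, 23.85, 33.81, 43.77]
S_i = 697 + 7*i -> [697, 704, 711, 718, 725]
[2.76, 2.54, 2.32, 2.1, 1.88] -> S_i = 2.76 + -0.22*i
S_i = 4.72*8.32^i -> [4.72, 39.27, 326.73, 2718.39, 22617.02]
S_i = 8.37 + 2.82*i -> [8.37, 11.19, 14.01, 16.83, 19.65]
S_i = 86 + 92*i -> [86, 178, 270, 362, 454]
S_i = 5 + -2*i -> [5, 3, 1, -1, -3]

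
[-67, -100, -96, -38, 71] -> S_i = Random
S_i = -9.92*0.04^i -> [-9.92, -0.4, -0.02, -0.0, -0.0]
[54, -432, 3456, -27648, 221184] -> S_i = 54*-8^i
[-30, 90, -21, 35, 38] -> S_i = Random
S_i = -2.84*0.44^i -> [-2.84, -1.25, -0.55, -0.24, -0.11]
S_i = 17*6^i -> [17, 102, 612, 3672, 22032]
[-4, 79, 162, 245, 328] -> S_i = -4 + 83*i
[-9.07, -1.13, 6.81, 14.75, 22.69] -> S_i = -9.07 + 7.94*i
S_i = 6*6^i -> [6, 36, 216, 1296, 7776]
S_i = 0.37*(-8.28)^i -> [0.37, -3.06, 25.37, -210.04, 1739.09]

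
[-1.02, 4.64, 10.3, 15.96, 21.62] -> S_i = -1.02 + 5.66*i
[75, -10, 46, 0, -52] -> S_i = Random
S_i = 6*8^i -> [6, 48, 384, 3072, 24576]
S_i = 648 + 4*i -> [648, 652, 656, 660, 664]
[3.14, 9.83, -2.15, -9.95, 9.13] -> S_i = Random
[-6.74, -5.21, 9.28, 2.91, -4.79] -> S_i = Random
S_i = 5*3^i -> [5, 15, 45, 135, 405]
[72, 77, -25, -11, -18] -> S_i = Random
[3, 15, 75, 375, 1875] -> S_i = 3*5^i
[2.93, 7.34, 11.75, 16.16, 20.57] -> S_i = 2.93 + 4.41*i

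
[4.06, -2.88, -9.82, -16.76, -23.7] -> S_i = 4.06 + -6.94*i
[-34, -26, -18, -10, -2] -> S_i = -34 + 8*i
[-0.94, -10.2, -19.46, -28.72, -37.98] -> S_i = -0.94 + -9.26*i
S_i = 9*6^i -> [9, 54, 324, 1944, 11664]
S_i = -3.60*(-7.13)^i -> [-3.6, 25.67, -183.01, 1304.88, -9303.81]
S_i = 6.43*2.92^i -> [6.43, 18.78, 54.82, 160.09, 467.46]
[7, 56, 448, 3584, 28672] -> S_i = 7*8^i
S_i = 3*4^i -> [3, 12, 48, 192, 768]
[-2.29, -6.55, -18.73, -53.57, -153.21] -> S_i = -2.29*2.86^i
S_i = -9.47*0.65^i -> [-9.47, -6.16, -4.0, -2.6, -1.69]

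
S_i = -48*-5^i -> [-48, 240, -1200, 6000, -30000]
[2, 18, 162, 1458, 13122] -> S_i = 2*9^i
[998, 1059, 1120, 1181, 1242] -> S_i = 998 + 61*i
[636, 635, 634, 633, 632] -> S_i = 636 + -1*i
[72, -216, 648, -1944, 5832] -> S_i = 72*-3^i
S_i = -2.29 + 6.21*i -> [-2.29, 3.92, 10.13, 16.34, 22.55]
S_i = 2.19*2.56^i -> [2.19, 5.61, 14.35, 36.74, 94.06]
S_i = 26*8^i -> [26, 208, 1664, 13312, 106496]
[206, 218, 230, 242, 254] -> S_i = 206 + 12*i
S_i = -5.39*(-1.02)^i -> [-5.39, 5.5, -5.61, 5.72, -5.83]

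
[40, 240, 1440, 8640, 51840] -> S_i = 40*6^i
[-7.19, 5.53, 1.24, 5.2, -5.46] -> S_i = Random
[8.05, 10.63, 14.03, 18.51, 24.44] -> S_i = 8.05*1.32^i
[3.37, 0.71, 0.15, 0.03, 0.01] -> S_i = 3.37*0.21^i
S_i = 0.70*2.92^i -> [0.7, 2.04, 5.97, 17.43, 50.89]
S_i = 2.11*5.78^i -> [2.11, 12.2, 70.49, 407.44, 2355.02]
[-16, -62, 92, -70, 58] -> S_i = Random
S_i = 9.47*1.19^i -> [9.47, 11.27, 13.41, 15.96, 18.99]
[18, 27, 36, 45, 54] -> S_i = 18 + 9*i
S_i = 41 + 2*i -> [41, 43, 45, 47, 49]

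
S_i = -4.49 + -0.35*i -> [-4.49, -4.84, -5.19, -5.54, -5.89]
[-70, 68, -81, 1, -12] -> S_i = Random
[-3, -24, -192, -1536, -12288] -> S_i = -3*8^i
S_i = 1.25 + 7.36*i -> [1.25, 8.61, 15.97, 23.33, 30.69]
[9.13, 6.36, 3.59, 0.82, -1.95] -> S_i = 9.13 + -2.77*i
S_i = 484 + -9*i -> [484, 475, 466, 457, 448]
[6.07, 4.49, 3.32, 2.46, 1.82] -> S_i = 6.07*0.74^i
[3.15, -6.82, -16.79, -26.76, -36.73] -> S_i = 3.15 + -9.97*i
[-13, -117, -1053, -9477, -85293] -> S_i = -13*9^i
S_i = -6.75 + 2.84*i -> [-6.75, -3.91, -1.07, 1.77, 4.61]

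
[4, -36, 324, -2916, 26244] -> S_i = 4*-9^i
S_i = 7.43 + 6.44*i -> [7.43, 13.87, 20.31, 26.75, 33.19]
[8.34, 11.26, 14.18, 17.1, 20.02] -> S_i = 8.34 + 2.92*i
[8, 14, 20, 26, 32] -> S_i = 8 + 6*i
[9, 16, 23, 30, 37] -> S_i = 9 + 7*i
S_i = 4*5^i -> [4, 20, 100, 500, 2500]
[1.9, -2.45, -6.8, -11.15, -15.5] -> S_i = 1.90 + -4.35*i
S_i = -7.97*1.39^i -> [-7.97, -11.08, -15.4, -21.4, -29.75]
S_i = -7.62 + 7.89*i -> [-7.62, 0.27, 8.16, 16.05, 23.94]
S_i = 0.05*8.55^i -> [0.05, 0.43, 3.66, 31.25, 267.2]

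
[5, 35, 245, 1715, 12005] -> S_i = 5*7^i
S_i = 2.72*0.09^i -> [2.72, 0.24, 0.02, 0.0, 0.0]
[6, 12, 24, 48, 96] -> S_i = 6*2^i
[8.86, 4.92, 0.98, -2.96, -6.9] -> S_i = 8.86 + -3.94*i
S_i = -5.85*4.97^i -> [-5.85, -29.07, -144.5, -718.17, -3569.29]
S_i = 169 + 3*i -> [169, 172, 175, 178, 181]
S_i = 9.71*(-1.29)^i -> [9.71, -12.53, 16.16, -20.84, 26.89]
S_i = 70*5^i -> [70, 350, 1750, 8750, 43750]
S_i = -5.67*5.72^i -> [-5.67, -32.43, -185.51, -1061.14, -6069.7]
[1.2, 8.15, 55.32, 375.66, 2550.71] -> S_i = 1.20*6.79^i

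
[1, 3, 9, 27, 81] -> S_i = 1*3^i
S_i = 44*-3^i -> [44, -132, 396, -1188, 3564]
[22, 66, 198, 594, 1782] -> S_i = 22*3^i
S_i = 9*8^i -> [9, 72, 576, 4608, 36864]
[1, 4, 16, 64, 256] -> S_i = 1*4^i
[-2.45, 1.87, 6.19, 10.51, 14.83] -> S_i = -2.45 + 4.32*i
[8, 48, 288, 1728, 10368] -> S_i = 8*6^i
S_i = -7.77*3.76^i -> [-7.77, -29.22, -109.85, -413.03, -1553.0]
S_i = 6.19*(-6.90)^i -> [6.19, -42.71, 294.71, -2033.47, 14030.95]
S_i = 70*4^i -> [70, 280, 1120, 4480, 17920]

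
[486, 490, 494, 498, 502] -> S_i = 486 + 4*i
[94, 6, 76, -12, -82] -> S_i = Random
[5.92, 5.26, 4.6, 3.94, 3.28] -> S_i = 5.92 + -0.66*i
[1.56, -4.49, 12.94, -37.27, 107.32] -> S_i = 1.56*(-2.88)^i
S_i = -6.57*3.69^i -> [-6.57, -24.24, -89.46, -330.1, -1218.07]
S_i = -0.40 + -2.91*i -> [-0.4, -3.31, -6.22, -9.13, -12.04]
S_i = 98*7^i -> [98, 686, 4802, 33614, 235298]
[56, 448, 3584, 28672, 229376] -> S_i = 56*8^i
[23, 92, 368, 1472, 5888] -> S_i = 23*4^i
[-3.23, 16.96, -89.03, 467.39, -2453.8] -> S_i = -3.23*(-5.25)^i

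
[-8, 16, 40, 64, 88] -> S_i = -8 + 24*i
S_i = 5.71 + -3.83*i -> [5.71, 1.88, -1.95, -5.78, -9.61]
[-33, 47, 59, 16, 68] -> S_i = Random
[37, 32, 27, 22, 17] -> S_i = 37 + -5*i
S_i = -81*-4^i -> [-81, 324, -1296, 5184, -20736]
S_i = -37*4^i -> [-37, -148, -592, -2368, -9472]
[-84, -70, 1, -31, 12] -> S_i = Random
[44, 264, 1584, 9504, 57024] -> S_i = 44*6^i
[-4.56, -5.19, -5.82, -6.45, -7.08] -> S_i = -4.56 + -0.63*i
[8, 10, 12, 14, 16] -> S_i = 8 + 2*i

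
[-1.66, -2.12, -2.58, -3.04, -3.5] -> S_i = -1.66 + -0.46*i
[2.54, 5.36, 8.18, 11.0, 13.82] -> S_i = 2.54 + 2.82*i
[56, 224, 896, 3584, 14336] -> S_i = 56*4^i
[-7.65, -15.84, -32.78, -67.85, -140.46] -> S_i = -7.65*2.07^i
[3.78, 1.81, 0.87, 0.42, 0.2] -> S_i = 3.78*0.48^i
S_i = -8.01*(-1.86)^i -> [-8.01, 14.9, -27.71, 51.54, -95.87]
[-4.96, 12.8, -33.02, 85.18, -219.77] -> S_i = -4.96*(-2.58)^i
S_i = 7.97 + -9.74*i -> [7.97, -1.77, -11.51, -21.25, -30.99]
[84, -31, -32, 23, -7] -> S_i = Random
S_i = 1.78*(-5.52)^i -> [1.78, -9.83, 54.24, -299.39, 1652.63]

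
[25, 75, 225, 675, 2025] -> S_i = 25*3^i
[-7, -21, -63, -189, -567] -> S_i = -7*3^i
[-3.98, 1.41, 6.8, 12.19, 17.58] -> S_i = -3.98 + 5.39*i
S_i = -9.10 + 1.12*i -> [-9.1, -7.98, -6.86, -5.74, -4.62]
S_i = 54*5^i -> [54, 270, 1350, 6750, 33750]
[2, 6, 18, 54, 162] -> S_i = 2*3^i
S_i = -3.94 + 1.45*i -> [-3.94, -2.49, -1.04, 0.41, 1.86]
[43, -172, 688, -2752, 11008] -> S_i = 43*-4^i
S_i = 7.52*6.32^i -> [7.52, 47.53, 300.37, 1898.32, 11997.37]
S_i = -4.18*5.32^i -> [-4.18, -22.24, -118.3, -629.38, -3348.29]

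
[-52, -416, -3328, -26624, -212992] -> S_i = -52*8^i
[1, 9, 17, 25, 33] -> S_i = 1 + 8*i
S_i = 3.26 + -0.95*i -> [3.26, 2.31, 1.36, 0.41, -0.54]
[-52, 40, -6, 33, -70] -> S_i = Random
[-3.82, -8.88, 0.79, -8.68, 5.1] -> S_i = Random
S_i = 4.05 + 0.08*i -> [4.05, 4.13, 4.21, 4.29, 4.37]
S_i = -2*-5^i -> [-2, 10, -50, 250, -1250]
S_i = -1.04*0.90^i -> [-1.04, -0.94, -0.84, -0.76, -0.68]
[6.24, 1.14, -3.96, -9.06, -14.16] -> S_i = 6.24 + -5.10*i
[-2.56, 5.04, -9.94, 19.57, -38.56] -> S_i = -2.56*(-1.97)^i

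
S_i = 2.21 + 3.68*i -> [2.21, 5.89, 9.57, 13.25, 16.93]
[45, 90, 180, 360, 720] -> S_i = 45*2^i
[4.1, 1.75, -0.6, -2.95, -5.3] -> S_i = 4.10 + -2.35*i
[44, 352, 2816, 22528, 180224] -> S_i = 44*8^i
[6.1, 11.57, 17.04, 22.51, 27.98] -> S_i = 6.10 + 5.47*i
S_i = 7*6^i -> [7, 42, 252, 1512, 9072]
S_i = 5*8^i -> [5, 40, 320, 2560, 20480]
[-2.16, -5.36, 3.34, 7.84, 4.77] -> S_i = Random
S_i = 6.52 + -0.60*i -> [6.52, 5.92, 5.32, 4.72, 4.12]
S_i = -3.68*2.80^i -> [-3.68, -10.3, -28.85, -80.78, -226.19]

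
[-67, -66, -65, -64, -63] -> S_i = -67 + 1*i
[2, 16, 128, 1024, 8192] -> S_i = 2*8^i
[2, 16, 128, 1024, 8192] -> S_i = 2*8^i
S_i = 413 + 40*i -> [413, 453, 493, 533, 573]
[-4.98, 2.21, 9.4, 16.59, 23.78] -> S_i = -4.98 + 7.19*i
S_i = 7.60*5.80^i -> [7.6, 44.08, 255.66, 1482.85, 8600.54]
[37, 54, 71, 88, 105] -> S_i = 37 + 17*i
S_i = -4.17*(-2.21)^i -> [-4.17, 9.22, -20.37, 45.01, -99.47]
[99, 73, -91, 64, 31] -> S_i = Random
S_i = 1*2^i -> [1, 2, 4, 8, 16]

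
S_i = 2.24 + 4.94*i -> [2.24, 7.18, 12.12, 17.06, 22.0]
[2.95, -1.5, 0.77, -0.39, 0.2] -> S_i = 2.95*(-0.51)^i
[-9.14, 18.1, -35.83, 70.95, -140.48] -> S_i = -9.14*(-1.98)^i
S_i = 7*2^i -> [7, 14, 28, 56, 112]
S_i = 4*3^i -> [4, 12, 36, 108, 324]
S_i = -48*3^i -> [-48, -144, -432, -1296, -3888]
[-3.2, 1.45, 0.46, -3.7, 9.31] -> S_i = Random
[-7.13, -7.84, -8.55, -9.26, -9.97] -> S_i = -7.13 + -0.71*i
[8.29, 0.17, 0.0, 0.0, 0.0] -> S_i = 8.29*0.02^i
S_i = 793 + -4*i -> [793, 789, 785, 781, 777]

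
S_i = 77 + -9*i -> [77, 68, 59, 50, 41]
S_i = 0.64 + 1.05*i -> [0.64, 1.69, 2.74, 3.79, 4.84]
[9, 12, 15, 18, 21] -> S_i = 9 + 3*i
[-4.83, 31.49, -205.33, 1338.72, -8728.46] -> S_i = -4.83*(-6.52)^i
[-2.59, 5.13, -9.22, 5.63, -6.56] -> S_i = Random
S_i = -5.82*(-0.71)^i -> [-5.82, 4.13, -2.93, 2.08, -1.48]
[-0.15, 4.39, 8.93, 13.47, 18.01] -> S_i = -0.15 + 4.54*i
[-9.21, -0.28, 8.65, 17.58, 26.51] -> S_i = -9.21 + 8.93*i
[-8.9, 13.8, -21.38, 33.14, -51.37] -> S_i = -8.90*(-1.55)^i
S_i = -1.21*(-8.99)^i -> [-1.21, 10.88, -97.79, 879.15, -7903.59]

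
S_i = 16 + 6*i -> [16, 22, 28, 34, 40]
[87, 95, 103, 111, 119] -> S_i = 87 + 8*i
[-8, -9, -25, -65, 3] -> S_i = Random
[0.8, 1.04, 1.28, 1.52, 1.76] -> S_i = 0.80 + 0.24*i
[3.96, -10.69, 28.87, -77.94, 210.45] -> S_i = 3.96*(-2.70)^i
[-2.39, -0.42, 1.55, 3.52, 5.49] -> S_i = -2.39 + 1.97*i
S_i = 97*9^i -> [97, 873, 7857, 70713, 636417]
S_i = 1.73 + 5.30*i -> [1.73, 7.03, 12.33, 17.63, 22.93]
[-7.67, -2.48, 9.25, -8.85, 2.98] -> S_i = Random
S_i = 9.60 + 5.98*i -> [9.6, 15.58, 21.56, 27.54, 33.52]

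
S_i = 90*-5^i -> [90, -450, 2250, -11250, 56250]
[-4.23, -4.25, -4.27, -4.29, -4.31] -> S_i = -4.23 + -0.02*i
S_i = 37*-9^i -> [37, -333, 2997, -26973, 242757]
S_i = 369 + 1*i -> [369, 370, 371, 372, 373]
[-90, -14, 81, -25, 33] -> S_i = Random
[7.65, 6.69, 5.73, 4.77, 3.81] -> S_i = 7.65 + -0.96*i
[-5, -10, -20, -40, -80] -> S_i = -5*2^i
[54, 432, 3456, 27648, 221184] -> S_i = 54*8^i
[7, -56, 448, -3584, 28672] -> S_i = 7*-8^i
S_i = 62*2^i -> [62, 124, 248, 496, 992]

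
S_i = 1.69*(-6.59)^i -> [1.69, -11.14, 73.39, -483.66, 3187.34]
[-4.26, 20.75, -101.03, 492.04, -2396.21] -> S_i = -4.26*(-4.87)^i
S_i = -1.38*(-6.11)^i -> [-1.38, 8.43, -51.52, 314.78, -1923.29]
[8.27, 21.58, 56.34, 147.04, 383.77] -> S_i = 8.27*2.61^i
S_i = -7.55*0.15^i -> [-7.55, -1.13, -0.17, -0.03, -0.0]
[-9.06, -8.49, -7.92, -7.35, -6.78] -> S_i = -9.06 + 0.57*i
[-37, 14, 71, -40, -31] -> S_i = Random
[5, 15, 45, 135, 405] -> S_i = 5*3^i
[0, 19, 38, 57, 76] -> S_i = 0 + 19*i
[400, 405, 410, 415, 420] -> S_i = 400 + 5*i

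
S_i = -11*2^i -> [-11, -22, -44, -88, -176]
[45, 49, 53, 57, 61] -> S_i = 45 + 4*i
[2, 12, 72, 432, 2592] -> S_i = 2*6^i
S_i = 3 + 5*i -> [3, 8, 13, 18, 23]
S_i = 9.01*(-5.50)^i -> [9.01, -49.56, 272.55, -1499.04, 8244.71]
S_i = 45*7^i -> [45, 315, 2205, 15435, 108045]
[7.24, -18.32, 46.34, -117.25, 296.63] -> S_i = 7.24*(-2.53)^i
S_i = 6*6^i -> [6, 36, 216, 1296, 7776]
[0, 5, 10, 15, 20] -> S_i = 0 + 5*i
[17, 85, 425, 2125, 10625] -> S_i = 17*5^i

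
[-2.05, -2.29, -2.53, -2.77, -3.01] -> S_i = -2.05 + -0.24*i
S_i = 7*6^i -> [7, 42, 252, 1512, 9072]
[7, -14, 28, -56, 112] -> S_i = 7*-2^i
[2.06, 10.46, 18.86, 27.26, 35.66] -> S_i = 2.06 + 8.40*i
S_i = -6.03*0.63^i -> [-6.03, -3.8, -2.39, -1.51, -0.95]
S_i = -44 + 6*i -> [-44, -38, -32, -26, -20]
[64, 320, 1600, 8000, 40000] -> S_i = 64*5^i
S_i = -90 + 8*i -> [-90, -82, -74, -66, -58]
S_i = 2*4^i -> [2, 8, 32, 128, 512]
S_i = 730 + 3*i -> [730, 733, 736, 739, 742]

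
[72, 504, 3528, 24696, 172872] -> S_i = 72*7^i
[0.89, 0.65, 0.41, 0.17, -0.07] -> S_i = 0.89 + -0.24*i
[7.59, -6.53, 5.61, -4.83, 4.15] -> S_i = 7.59*(-0.86)^i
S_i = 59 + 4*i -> [59, 63, 67, 71, 75]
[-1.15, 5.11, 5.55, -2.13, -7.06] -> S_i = Random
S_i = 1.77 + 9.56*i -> [1.77, 11.33, 20.89, 30.45, 40.01]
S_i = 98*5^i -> [98, 490, 2450, 12250, 61250]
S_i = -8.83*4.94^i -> [-8.83, -43.62, -215.48, -1064.49, -5258.58]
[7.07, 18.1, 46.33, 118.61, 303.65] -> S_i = 7.07*2.56^i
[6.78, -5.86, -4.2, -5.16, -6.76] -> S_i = Random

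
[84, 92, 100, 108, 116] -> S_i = 84 + 8*i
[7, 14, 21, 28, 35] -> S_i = 7 + 7*i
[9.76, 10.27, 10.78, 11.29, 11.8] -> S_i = 9.76 + 0.51*i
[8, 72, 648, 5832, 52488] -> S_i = 8*9^i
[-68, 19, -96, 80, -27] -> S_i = Random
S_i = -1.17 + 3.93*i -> [-1.17, 2.76, 6.69, 10.62, 14.55]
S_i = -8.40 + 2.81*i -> [-8.4, -5.59, -2.78, 0.03, 2.84]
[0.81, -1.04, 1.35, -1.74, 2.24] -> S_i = 0.81*(-1.29)^i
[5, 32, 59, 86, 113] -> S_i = 5 + 27*i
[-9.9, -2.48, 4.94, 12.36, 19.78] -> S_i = -9.90 + 7.42*i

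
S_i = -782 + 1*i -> [-782, -781, -780, -779, -778]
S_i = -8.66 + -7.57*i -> [-8.66, -16.23, -23.8, -31.37, -38.94]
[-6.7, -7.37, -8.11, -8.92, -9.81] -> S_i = -6.70*1.10^i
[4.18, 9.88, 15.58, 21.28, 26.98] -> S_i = 4.18 + 5.70*i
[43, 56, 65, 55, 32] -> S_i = Random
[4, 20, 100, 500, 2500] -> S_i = 4*5^i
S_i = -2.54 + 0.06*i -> [-2.54, -2.48, -2.42, -2.36, -2.3]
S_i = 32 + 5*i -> [32, 37, 42, 47, 52]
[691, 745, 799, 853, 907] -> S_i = 691 + 54*i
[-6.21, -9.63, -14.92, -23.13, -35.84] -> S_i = -6.21*1.55^i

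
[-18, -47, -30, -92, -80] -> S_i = Random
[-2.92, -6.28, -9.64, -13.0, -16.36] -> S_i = -2.92 + -3.36*i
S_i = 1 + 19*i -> [1, 20, 39, 58, 77]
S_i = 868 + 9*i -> [868, 877, 886, 895, 904]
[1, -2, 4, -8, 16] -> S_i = 1*-2^i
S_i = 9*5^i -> [9, 45, 225, 1125, 5625]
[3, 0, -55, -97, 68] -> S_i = Random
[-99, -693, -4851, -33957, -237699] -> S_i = -99*7^i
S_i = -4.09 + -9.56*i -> [-4.09, -13.65, -23.21, -32.77, -42.33]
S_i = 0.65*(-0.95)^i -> [0.65, -0.62, 0.59, -0.56, 0.53]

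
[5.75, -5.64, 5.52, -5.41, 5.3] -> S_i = 5.75*(-0.98)^i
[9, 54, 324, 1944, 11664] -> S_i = 9*6^i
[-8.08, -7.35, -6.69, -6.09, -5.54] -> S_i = -8.08*0.91^i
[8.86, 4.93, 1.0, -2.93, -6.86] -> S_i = 8.86 + -3.93*i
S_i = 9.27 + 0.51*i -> [9.27, 9.78, 10.29, 10.8, 11.31]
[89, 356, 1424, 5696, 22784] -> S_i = 89*4^i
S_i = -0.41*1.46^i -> [-0.41, -0.6, -0.87, -1.28, -1.86]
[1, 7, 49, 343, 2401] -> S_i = 1*7^i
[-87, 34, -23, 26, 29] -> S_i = Random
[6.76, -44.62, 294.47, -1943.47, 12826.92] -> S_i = 6.76*(-6.60)^i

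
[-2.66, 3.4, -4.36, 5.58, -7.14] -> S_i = -2.66*(-1.28)^i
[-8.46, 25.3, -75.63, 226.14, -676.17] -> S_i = -8.46*(-2.99)^i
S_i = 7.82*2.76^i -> [7.82, 21.58, 59.57, 164.41, 453.78]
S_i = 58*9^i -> [58, 522, 4698, 42282, 380538]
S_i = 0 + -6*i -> [0, -6, -12, -18, -24]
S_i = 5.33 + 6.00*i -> [5.33, 11.33, 17.33, 23.33, 29.33]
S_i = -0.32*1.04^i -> [-0.32, -0.33, -0.35, -0.36, -0.37]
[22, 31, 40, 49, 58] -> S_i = 22 + 9*i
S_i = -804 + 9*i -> [-804, -795, -786, -777, -768]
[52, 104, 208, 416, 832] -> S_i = 52*2^i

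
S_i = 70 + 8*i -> [70, 78, 86, 94, 102]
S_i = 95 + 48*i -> [95, 143, 191, 239, 287]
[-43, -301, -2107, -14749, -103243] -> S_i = -43*7^i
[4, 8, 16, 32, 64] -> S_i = 4*2^i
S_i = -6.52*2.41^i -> [-6.52, -15.71, -37.87, -91.26, -219.95]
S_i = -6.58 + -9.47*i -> [-6.58, -16.05, -25.52, -34.99, -44.46]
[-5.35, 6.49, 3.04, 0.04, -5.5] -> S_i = Random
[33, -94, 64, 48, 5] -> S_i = Random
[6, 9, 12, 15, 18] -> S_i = 6 + 3*i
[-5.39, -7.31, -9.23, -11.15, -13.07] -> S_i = -5.39 + -1.92*i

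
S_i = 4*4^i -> [4, 16, 64, 256, 1024]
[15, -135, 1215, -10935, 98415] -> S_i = 15*-9^i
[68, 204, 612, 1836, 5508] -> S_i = 68*3^i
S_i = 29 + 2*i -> [29, 31, 33, 35, 37]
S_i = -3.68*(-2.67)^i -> [-3.68, 9.83, -26.23, 70.05, -187.02]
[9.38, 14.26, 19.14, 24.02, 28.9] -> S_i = 9.38 + 4.88*i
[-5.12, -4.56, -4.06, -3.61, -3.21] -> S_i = -5.12*0.89^i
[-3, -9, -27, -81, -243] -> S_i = -3*3^i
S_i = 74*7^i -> [74, 518, 3626, 25382, 177674]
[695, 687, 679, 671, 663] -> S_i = 695 + -8*i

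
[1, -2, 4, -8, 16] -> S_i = 1*-2^i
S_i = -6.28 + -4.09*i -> [-6.28, -10.37, -14.46, -18.55, -22.64]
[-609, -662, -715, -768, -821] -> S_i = -609 + -53*i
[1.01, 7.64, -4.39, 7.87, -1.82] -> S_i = Random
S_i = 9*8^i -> [9, 72, 576, 4608, 36864]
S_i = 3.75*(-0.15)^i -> [3.75, -0.56, 0.08, -0.01, 0.0]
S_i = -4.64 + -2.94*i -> [-4.64, -7.58, -10.52, -13.46, -16.4]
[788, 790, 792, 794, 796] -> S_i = 788 + 2*i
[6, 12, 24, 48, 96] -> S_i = 6*2^i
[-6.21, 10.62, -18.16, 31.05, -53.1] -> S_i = -6.21*(-1.71)^i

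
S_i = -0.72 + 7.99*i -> [-0.72, 7.27, 15.26, 23.25, 31.24]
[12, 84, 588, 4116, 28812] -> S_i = 12*7^i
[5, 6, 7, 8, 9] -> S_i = 5 + 1*i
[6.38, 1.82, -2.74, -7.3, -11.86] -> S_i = 6.38 + -4.56*i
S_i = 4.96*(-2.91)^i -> [4.96, -14.43, 42.0, -122.23, 355.68]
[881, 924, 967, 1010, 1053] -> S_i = 881 + 43*i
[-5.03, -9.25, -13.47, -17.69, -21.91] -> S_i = -5.03 + -4.22*i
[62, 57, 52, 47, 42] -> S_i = 62 + -5*i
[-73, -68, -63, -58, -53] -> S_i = -73 + 5*i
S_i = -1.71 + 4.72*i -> [-1.71, 3.01, 7.73, 12.45, 17.17]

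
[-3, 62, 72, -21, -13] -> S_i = Random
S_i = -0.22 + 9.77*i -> [-0.22, 9.55, 19.32, 29.09, 38.86]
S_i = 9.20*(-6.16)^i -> [9.2, -56.67, 349.1, -2150.45, 13246.79]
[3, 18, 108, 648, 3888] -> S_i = 3*6^i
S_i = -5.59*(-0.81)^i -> [-5.59, 4.53, -3.67, 2.97, -2.41]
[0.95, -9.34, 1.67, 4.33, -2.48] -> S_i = Random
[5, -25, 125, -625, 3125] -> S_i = 5*-5^i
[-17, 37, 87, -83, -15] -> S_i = Random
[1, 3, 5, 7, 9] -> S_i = 1 + 2*i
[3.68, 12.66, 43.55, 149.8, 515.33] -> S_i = 3.68*3.44^i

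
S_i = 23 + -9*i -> [23, 14, 5, -4, -13]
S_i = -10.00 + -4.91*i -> [-10.0, -14.91, -19.82, -24.73, -29.64]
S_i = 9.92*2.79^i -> [9.92, 27.68, 77.22, 215.44, 601.07]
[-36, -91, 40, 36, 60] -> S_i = Random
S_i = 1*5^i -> [1, 5, 25, 125, 625]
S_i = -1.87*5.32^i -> [-1.87, -9.95, -52.93, -281.56, -1497.92]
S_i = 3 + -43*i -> [3, -40, -83, -126, -169]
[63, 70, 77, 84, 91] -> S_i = 63 + 7*i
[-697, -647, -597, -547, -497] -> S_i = -697 + 50*i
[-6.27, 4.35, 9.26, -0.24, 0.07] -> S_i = Random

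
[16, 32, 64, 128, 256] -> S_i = 16*2^i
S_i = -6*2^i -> [-6, -12, -24, -48, -96]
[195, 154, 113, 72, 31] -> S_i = 195 + -41*i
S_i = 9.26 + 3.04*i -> [9.26, 12.3, 15.34, 18.38, 21.42]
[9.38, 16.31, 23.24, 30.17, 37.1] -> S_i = 9.38 + 6.93*i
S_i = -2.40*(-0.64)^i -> [-2.4, 1.54, -0.98, 0.63, -0.4]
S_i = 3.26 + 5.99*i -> [3.26, 9.25, 15.24, 21.23, 27.22]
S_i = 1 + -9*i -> [1, -8, -17, -26, -35]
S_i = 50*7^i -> [50, 350, 2450, 17150, 120050]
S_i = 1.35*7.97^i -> [1.35, 10.76, 85.75, 683.45, 5447.12]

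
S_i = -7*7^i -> [-7, -49, -343, -2401, -16807]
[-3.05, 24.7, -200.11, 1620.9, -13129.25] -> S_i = -3.05*(-8.10)^i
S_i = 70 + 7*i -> [70, 77, 84, 91, 98]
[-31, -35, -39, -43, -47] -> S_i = -31 + -4*i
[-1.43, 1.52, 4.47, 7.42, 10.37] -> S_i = -1.43 + 2.95*i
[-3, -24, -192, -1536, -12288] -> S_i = -3*8^i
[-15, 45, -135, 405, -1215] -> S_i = -15*-3^i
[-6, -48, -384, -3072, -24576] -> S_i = -6*8^i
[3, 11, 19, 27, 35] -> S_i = 3 + 8*i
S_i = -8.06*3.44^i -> [-8.06, -27.73, -95.38, -328.1, -1128.67]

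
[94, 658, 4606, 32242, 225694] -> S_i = 94*7^i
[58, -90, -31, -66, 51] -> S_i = Random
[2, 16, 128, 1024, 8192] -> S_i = 2*8^i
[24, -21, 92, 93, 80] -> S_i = Random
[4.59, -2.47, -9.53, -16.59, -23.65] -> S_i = 4.59 + -7.06*i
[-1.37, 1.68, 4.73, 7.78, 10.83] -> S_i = -1.37 + 3.05*i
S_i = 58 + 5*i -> [58, 63, 68, 73, 78]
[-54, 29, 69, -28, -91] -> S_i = Random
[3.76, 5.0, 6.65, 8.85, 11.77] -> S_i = 3.76*1.33^i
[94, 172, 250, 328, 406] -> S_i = 94 + 78*i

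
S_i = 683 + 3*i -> [683, 686, 689, 692, 695]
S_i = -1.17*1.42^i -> [-1.17, -1.66, -2.36, -3.35, -4.76]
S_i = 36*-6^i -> [36, -216, 1296, -7776, 46656]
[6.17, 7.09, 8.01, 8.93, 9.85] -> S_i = 6.17 + 0.92*i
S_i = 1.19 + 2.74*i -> [1.19, 3.93, 6.67, 9.41, 12.15]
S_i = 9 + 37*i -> [9, 46, 83, 120, 157]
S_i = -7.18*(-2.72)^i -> [-7.18, 19.53, -53.12, 144.49, -393.01]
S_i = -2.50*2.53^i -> [-2.5, -6.32, -16.0, -40.49, -102.43]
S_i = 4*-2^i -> [4, -8, 16, -32, 64]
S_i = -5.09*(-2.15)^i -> [-5.09, 10.94, -23.53, 50.59, -108.76]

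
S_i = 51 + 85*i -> [51, 136, 221, 306, 391]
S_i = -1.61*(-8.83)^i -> [-1.61, 14.22, -125.53, 1108.43, -9787.43]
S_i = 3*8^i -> [3, 24, 192, 1536, 12288]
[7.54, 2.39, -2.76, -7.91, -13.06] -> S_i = 7.54 + -5.15*i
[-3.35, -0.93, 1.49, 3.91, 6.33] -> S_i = -3.35 + 2.42*i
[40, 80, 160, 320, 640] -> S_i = 40*2^i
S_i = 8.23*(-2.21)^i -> [8.23, -18.19, 40.2, -88.83, 196.32]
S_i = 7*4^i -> [7, 28, 112, 448, 1792]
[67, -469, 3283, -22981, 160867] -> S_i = 67*-7^i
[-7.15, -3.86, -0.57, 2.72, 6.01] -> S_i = -7.15 + 3.29*i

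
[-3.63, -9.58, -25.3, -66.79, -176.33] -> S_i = -3.63*2.64^i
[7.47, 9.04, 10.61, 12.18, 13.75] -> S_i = 7.47 + 1.57*i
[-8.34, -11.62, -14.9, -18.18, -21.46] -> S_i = -8.34 + -3.28*i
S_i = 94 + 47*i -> [94, 141, 188, 235, 282]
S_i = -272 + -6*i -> [-272, -278, -284, -290, -296]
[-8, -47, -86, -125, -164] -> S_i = -8 + -39*i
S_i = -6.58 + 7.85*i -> [-6.58, 1.27, 9.12, 16.97, 24.82]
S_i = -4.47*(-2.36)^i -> [-4.47, 10.55, -24.9, 58.75, -138.66]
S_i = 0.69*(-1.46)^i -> [0.69, -1.01, 1.47, -2.15, 3.14]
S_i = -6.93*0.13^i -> [-6.93, -0.9, -0.12, -0.02, -0.0]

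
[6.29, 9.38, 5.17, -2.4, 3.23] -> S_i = Random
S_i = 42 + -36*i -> [42, 6, -30, -66, -102]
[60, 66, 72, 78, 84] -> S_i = 60 + 6*i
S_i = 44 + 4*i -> [44, 48, 52, 56, 60]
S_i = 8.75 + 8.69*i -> [8.75, 17.44, 26.13, 34.82, 43.51]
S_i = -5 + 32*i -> [-5, 27, 59, 91, 123]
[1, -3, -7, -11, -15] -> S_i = 1 + -4*i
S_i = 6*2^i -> [6, 12, 24, 48, 96]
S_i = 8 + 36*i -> [8, 44, 80, 116, 152]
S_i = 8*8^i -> [8, 64, 512, 4096, 32768]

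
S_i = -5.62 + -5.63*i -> [-5.62, -11.25, -16.88, -22.51, -28.14]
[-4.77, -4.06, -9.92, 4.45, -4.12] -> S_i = Random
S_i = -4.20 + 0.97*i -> [-4.2, -3.23, -2.26, -1.29, -0.32]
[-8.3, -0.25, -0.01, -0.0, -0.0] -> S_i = -8.30*0.03^i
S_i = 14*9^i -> [14, 126, 1134, 10206, 91854]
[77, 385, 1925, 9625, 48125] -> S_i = 77*5^i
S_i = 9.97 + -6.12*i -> [9.97, 3.85, -2.27, -8.39, -14.51]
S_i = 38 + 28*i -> [38, 66, 94, 122, 150]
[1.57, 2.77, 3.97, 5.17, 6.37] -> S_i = 1.57 + 1.20*i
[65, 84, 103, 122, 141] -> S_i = 65 + 19*i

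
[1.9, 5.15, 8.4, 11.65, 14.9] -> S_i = 1.90 + 3.25*i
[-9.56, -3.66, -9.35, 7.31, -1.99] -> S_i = Random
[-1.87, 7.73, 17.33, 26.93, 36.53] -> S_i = -1.87 + 9.60*i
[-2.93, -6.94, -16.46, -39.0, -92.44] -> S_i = -2.93*2.37^i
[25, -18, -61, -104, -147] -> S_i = 25 + -43*i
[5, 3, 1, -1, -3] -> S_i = 5 + -2*i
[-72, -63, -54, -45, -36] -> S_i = -72 + 9*i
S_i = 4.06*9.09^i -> [4.06, 36.91, 335.47, 3049.42, 27719.26]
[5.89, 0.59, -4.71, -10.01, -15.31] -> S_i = 5.89 + -5.30*i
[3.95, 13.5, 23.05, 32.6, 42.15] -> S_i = 3.95 + 9.55*i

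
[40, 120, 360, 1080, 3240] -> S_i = 40*3^i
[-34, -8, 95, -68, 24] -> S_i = Random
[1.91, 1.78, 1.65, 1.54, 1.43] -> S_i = 1.91*0.93^i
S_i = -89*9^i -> [-89, -801, -7209, -64881, -583929]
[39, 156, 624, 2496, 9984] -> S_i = 39*4^i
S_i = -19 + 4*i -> [-19, -15, -11, -7, -3]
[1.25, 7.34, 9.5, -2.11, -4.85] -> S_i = Random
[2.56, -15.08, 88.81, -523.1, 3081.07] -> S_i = 2.56*(-5.89)^i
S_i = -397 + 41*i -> [-397, -356, -315, -274, -233]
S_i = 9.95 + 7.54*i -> [9.95, 17.49, 25.03, 32.57, 40.11]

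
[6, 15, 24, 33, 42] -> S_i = 6 + 9*i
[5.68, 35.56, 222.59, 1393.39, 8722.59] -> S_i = 5.68*6.26^i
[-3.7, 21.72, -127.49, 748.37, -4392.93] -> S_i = -3.70*(-5.87)^i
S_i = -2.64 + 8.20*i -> [-2.64, 5.56, 13.76, 21.96, 30.16]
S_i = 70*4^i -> [70, 280, 1120, 4480, 17920]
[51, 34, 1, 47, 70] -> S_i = Random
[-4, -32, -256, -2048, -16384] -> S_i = -4*8^i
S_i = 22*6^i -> [22, 132, 792, 4752, 28512]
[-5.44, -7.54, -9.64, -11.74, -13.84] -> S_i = -5.44 + -2.10*i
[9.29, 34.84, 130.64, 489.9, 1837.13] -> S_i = 9.29*3.75^i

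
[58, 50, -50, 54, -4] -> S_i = Random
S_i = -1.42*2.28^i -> [-1.42, -3.24, -7.38, -16.83, -38.37]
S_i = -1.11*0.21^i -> [-1.11, -0.23, -0.05, -0.01, -0.0]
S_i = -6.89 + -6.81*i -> [-6.89, -13.7, -20.51, -27.32, -34.13]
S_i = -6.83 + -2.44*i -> [-6.83, -9.27, -11.71, -14.15, -16.59]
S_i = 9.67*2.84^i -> [9.67, 27.46, 77.99, 221.5, 629.07]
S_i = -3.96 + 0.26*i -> [-3.96, -3.7, -3.44, -3.18, -2.92]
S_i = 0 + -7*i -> [0, -7, -14, -21, -28]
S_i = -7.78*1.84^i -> [-7.78, -14.32, -26.34, -48.47, -89.18]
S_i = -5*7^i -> [-5, -35, -245, -1715, -12005]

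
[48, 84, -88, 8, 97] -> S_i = Random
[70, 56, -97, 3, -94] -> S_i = Random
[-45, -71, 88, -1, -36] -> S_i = Random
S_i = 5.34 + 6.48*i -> [5.34, 11.82, 18.3, 24.78, 31.26]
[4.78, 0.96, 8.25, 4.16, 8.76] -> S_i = Random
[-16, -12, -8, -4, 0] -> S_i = -16 + 4*i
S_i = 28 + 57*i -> [28, 85, 142, 199, 256]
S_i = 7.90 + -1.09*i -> [7.9, 6.81, 5.72, 4.63, 3.54]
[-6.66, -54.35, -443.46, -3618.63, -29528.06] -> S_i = -6.66*8.16^i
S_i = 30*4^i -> [30, 120, 480, 1920, 7680]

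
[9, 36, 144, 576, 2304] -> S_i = 9*4^i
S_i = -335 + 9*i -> [-335, -326, -317, -308, -299]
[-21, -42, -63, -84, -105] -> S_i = -21 + -21*i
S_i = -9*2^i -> [-9, -18, -36, -72, -144]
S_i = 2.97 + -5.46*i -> [2.97, -2.49, -7.95, -13.41, -18.87]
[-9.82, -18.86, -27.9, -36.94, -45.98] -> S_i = -9.82 + -9.04*i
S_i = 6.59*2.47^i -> [6.59, 16.28, 40.2, 99.31, 245.29]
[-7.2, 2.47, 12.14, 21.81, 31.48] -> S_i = -7.20 + 9.67*i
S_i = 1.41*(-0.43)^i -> [1.41, -0.61, 0.26, -0.11, 0.05]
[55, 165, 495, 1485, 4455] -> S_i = 55*3^i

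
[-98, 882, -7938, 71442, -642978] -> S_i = -98*-9^i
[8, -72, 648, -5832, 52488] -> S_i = 8*-9^i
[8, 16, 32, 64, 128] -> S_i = 8*2^i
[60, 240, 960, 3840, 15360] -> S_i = 60*4^i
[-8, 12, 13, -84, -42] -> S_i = Random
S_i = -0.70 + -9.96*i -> [-0.7, -10.66, -20.62, -30.58, -40.54]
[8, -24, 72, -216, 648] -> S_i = 8*-3^i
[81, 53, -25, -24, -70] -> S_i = Random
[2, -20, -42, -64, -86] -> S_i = 2 + -22*i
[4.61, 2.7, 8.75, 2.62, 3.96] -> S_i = Random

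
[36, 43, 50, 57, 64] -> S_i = 36 + 7*i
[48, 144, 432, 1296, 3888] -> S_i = 48*3^i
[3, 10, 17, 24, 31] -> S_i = 3 + 7*i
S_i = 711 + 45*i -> [711, 756, 801, 846, 891]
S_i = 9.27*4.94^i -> [9.27, 45.79, 226.22, 1117.53, 5520.62]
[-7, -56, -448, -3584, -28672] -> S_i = -7*8^i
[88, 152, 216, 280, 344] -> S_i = 88 + 64*i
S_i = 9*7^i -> [9, 63, 441, 3087, 21609]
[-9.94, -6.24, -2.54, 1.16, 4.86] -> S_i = -9.94 + 3.70*i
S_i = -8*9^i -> [-8, -72, -648, -5832, -52488]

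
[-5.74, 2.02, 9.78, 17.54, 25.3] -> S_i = -5.74 + 7.76*i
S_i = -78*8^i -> [-78, -624, -4992, -39936, -319488]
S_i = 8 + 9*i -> [8, 17, 26, 35, 44]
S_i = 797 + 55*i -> [797, 852, 907, 962, 1017]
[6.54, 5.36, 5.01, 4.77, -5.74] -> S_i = Random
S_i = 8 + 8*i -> [8, 16, 24, 32, 40]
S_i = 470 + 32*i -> [470, 502, 534, 566, 598]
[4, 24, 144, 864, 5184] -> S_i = 4*6^i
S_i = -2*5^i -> [-2, -10, -50, -250, -1250]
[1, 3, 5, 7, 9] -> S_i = 1 + 2*i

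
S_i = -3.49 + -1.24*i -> [-3.49, -4.73, -5.97, -7.21, -8.45]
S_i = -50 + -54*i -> [-50, -104, -158, -212, -266]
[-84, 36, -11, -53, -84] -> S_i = Random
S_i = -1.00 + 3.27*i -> [-1.0, 2.27, 5.54, 8.81, 12.08]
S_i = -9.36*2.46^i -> [-9.36, -23.03, -56.64, -139.34, -342.78]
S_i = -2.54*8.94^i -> [-2.54, -22.71, -203.01, -1814.87, -16224.97]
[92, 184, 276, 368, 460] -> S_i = 92 + 92*i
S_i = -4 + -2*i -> [-4, -6, -8, -10, -12]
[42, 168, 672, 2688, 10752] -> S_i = 42*4^i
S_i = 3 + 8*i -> [3, 11, 19, 27, 35]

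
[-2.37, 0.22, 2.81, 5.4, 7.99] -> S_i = -2.37 + 2.59*i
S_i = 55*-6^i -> [55, -330, 1980, -11880, 71280]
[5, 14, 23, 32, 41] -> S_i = 5 + 9*i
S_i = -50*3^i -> [-50, -150, -450, -1350, -4050]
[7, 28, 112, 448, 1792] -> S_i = 7*4^i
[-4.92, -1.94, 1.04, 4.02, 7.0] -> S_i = -4.92 + 2.98*i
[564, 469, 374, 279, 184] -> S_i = 564 + -95*i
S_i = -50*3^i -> [-50, -150, -450, -1350, -4050]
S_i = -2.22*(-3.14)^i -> [-2.22, 6.97, -21.89, 68.73, -215.81]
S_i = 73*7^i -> [73, 511, 3577, 25039, 175273]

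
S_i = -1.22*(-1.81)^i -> [-1.22, 2.21, -4.0, 7.23, -13.09]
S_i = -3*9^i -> [-3, -27, -243, -2187, -19683]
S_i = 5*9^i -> [5, 45, 405, 3645, 32805]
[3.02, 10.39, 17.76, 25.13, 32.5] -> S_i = 3.02 + 7.37*i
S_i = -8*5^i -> [-8, -40, -200, -1000, -5000]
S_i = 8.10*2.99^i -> [8.1, 24.22, 72.41, 216.52, 647.4]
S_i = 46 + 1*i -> [46, 47, 48, 49, 50]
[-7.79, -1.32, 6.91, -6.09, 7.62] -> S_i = Random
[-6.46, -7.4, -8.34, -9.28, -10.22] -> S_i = -6.46 + -0.94*i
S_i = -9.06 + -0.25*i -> [-9.06, -9.31, -9.56, -9.81, -10.06]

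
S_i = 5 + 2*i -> [5, 7, 9, 11, 13]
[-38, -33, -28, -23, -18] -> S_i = -38 + 5*i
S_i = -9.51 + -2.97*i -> [-9.51, -12.48, -15.45, -18.42, -21.39]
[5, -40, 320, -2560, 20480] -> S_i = 5*-8^i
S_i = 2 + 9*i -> [2, 11, 20, 29, 38]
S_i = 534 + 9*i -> [534, 543, 552, 561, 570]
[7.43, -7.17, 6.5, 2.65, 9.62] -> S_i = Random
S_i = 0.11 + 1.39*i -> [0.11, 1.5, 2.89, 4.28, 5.67]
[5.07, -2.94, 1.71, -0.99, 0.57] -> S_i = 5.07*(-0.58)^i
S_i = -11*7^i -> [-11, -77, -539, -3773, -26411]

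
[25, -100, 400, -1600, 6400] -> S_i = 25*-4^i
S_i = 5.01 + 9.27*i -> [5.01, 14.28, 23.55, 32.82, 42.09]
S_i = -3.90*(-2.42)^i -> [-3.9, 9.44, -22.84, 55.27, -133.76]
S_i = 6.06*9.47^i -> [6.06, 57.39, 543.47, 5146.63, 48738.54]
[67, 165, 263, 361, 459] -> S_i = 67 + 98*i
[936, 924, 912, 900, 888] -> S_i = 936 + -12*i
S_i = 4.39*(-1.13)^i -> [4.39, -4.96, 5.61, -6.33, 7.16]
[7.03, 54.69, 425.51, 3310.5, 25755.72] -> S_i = 7.03*7.78^i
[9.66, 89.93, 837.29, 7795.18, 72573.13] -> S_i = 9.66*9.31^i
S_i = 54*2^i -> [54, 108, 216, 432, 864]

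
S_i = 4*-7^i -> [4, -28, 196, -1372, 9604]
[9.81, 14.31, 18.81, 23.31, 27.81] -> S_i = 9.81 + 4.50*i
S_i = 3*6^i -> [3, 18, 108, 648, 3888]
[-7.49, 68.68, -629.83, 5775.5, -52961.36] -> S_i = -7.49*(-9.17)^i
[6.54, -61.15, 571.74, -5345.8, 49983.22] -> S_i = 6.54*(-9.35)^i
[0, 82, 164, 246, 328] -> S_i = 0 + 82*i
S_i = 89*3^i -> [89, 267, 801, 2403, 7209]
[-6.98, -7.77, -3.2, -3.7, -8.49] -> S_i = Random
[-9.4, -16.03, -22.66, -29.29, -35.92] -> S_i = -9.40 + -6.63*i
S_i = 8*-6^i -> [8, -48, 288, -1728, 10368]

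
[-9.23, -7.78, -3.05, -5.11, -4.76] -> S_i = Random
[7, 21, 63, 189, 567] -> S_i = 7*3^i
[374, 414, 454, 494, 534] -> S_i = 374 + 40*i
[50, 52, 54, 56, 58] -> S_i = 50 + 2*i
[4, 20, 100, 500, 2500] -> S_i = 4*5^i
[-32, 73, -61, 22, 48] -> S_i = Random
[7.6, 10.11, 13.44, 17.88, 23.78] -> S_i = 7.60*1.33^i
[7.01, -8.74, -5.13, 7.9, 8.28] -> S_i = Random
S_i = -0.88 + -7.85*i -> [-0.88, -8.73, -16.58, -24.43, -32.28]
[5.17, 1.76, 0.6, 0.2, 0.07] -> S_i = 5.17*0.34^i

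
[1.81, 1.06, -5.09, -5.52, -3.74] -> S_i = Random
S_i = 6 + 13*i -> [6, 19, 32, 45, 58]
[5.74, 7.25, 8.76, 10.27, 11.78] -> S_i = 5.74 + 1.51*i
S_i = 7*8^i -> [7, 56, 448, 3584, 28672]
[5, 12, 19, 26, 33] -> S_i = 5 + 7*i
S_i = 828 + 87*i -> [828, 915, 1002, 1089, 1176]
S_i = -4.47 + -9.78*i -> [-4.47, -14.25, -24.03, -33.81, -43.59]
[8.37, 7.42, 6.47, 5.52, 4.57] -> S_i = 8.37 + -0.95*i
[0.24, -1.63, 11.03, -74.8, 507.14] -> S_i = 0.24*(-6.78)^i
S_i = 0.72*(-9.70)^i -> [0.72, -6.98, 67.74, -657.12, 6374.11]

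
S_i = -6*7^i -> [-6, -42, -294, -2058, -14406]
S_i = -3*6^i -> [-3, -18, -108, -648, -3888]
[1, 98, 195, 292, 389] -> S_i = 1 + 97*i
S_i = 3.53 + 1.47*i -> [3.53, 5.0, 6.47, 7.94, 9.41]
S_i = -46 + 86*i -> [-46, 40, 126, 212, 298]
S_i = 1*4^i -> [1, 4, 16, 64, 256]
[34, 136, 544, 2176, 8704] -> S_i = 34*4^i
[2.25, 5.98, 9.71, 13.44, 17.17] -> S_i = 2.25 + 3.73*i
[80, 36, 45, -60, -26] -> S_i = Random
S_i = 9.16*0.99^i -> [9.16, 9.07, 8.98, 8.89, 8.8]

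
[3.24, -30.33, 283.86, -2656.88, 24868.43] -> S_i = 3.24*(-9.36)^i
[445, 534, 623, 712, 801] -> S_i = 445 + 89*i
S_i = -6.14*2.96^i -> [-6.14, -18.17, -53.8, -159.24, -471.34]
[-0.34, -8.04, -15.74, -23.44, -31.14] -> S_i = -0.34 + -7.70*i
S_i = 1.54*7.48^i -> [1.54, 11.52, 86.16, 644.5, 4820.89]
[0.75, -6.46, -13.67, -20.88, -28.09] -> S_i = 0.75 + -7.21*i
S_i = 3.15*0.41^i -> [3.15, 1.29, 0.53, 0.22, 0.09]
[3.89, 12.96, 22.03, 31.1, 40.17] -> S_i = 3.89 + 9.07*i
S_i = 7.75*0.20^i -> [7.75, 1.55, 0.31, 0.06, 0.01]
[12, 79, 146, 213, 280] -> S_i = 12 + 67*i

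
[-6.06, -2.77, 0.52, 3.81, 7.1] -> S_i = -6.06 + 3.29*i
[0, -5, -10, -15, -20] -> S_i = 0 + -5*i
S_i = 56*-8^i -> [56, -448, 3584, -28672, 229376]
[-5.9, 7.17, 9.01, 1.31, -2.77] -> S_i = Random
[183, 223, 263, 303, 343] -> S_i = 183 + 40*i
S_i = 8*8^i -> [8, 64, 512, 4096, 32768]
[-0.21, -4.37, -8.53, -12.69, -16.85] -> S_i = -0.21 + -4.16*i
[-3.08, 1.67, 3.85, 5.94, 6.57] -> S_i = Random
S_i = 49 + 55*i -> [49, 104, 159, 214, 269]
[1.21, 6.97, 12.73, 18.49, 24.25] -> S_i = 1.21 + 5.76*i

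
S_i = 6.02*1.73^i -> [6.02, 10.41, 18.02, 31.17, 53.92]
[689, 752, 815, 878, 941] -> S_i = 689 + 63*i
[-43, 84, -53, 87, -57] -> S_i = Random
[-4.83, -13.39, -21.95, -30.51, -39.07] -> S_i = -4.83 + -8.56*i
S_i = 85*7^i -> [85, 595, 4165, 29155, 204085]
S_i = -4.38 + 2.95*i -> [-4.38, -1.43, 1.52, 4.47, 7.42]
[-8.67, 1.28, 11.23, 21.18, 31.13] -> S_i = -8.67 + 9.95*i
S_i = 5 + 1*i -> [5, 6, 7, 8, 9]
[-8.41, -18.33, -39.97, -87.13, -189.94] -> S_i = -8.41*2.18^i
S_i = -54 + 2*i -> [-54, -52, -50, -48, -46]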